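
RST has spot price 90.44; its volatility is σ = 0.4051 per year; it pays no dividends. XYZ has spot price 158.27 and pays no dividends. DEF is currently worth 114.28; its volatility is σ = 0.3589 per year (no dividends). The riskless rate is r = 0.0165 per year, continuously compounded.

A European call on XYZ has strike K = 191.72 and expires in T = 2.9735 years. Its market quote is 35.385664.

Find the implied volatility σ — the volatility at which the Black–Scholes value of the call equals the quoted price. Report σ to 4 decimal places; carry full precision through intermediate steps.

At σ = 0.4056 the Black–Scholes value reproduces the quote:
σ√T = 0.4056·√2.9735 = 0.699410
d₁ = (ln(S/K) + (r+σ²/2)T) / (σ√T) = (ln(158.27/191.72) + (0.0165+0.4056²/2)·2.9735) / 0.699410 = (-0.191734 + 0.293650) / 0.699410 = 0.145718
d₂ = d₁ − σ√T = 0.145718 − 0.699410 = -0.553692
e^{−rT} = 0.952121
N(d₁) = 0.557928,  N(d₂) = 0.289895
V = S·N(d₁) − K·e^{−rT}·N(d₂) = 88.303249 − 52.917584 = 35.385664 (equal to the quote); since ∂V/∂σ > 0 for all σ, the implied volatility is unique

sigma = 0.4056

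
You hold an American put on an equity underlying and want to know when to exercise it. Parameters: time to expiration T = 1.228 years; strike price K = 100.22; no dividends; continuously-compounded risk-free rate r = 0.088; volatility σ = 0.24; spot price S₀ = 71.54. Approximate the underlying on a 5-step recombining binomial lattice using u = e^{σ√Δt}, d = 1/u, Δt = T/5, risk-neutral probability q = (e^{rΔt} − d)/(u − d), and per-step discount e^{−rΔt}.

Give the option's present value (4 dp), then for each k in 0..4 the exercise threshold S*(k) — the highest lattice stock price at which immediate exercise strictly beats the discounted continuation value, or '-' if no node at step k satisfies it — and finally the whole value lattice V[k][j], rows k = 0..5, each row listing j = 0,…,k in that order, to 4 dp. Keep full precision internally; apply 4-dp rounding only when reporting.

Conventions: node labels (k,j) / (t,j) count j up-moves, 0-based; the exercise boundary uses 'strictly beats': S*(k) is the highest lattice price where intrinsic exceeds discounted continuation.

Δt=0.24560  u=1.12630  d=0.88786  q=0.56193  discount=0.97862
step 5 (expiry): payoffs max(K−S,0) = 60.7492 50.1492 36.7024 19.6444 0.0000 0.0000
step 4: (k=4,j=0): S=44.4560, K−S=55.7640, hold=53.6212 ⇒ V=55.7640 exercise | (k=4,j=1): S=56.3949, K−S=43.8251, hold=41.6823 ⇒ V=43.8251 exercise | (k=4,j=2): S=71.5400, K−S=28.6800, hold=26.5372 ⇒ V=28.6800 exercise | (k=4,j=3): S=90.7524, K−S=9.4676, hold=8.4216 ⇒ V=9.4676 exercise | (k=4,j=4): S=115.1245, K−S=0.0000, hold=0.0000 ⇒ V=0.0000 continue  boundary S*=90.7524
step 3: (k=3,j=0): S=50.0708, K−S=50.1492, hold=48.0064 ⇒ V=50.1492 exercise | (k=3,j=1): S=63.5176, K−S=36.7024, hold=34.5596 ⇒ V=36.7024 exercise | (k=3,j=2): S=80.5756, K−S=19.6444, hold=17.5016 ⇒ V=19.6444 exercise | (k=3,j=3): S=102.2146, K−S=0.0000, hold=4.0588 ⇒ V=4.0588 continue  boundary S*=80.5756
step 2: (k=2,j=0): S=56.3949, K−S=43.8251, hold=41.6823 ⇒ V=43.8251 exercise | (k=2,j=1): S=71.5400, K−S=28.6800, hold=26.5372 ⇒ V=28.6800 exercise | (k=2,j=2): S=90.7524, K−S=9.4676, hold=10.6536 ⇒ V=10.6536 continue  boundary S*=71.5400
step 1: (k=1,j=0): S=63.5176, K−S=36.7024, hold=34.5596 ⇒ V=36.7024 exercise | (k=1,j=1): S=80.5756, K−S=19.6444, hold=18.1538 ⇒ V=19.6444 exercise  boundary S*=80.5756
step 0: (k=0,j=0): S=71.5400, K−S=28.6800, hold=26.5372 ⇒ V=28.6800 exercise  boundary S*=71.5400

price = 28.6800
boundary = 71.5400 80.5756 71.5400 80.5756 90.7524
tree:
28.6800
36.7024 19.6444
43.8251 28.6800 10.6536
50.1492 36.7024 19.6444 4.0588
55.7640 43.8251 28.6800 9.4676 0.0000
60.7492 50.1492 36.7024 19.6444 0.0000 0.0000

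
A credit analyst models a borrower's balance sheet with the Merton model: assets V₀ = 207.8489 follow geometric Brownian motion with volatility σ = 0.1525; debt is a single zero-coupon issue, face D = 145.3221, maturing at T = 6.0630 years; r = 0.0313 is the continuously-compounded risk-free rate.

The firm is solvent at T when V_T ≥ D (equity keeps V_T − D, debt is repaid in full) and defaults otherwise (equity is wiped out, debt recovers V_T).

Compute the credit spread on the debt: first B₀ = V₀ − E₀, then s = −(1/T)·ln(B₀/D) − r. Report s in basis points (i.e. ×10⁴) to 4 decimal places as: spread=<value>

spread=26.1011

Apply the equity-as-call identities (strike 145.3221, horizon 6.0630 years):
d₁ = [ln(V₀/D) + (r + σ²/2)T] / (σ√T)
   = [ln(207.8489/145.3221) + (0.0313 + 0.5·0.1525²)·6.0630] / (0.1525·√6.0630)
   = [0.357859 + 0.260273] / 0.375503 = 1.646143
d₂ = d₁ − σ√T = 1.646143 − 0.375503 = 1.270640
N(d₁) = 0.950133,  N(d₂) = 0.898072,  e^(−rT) = 0.827148
E₀ = V₀·N(d₁) − D·e^(−rT)·N(d₂)
   = 207.8489·0.950133 − 145.3221·0.827148·0.898072 = 89.533298
B₀ = V₀ − E₀ = 207.8489 − 89.533298 = 118.315602
spread = −(1/T)·ln(B₀/D) − r = −(1/6.0630)·ln(118.315602/145.3221) − 0.0313 = 0.00261011
in basis points: 0.00261011 × 10⁴ = 26.1011 bp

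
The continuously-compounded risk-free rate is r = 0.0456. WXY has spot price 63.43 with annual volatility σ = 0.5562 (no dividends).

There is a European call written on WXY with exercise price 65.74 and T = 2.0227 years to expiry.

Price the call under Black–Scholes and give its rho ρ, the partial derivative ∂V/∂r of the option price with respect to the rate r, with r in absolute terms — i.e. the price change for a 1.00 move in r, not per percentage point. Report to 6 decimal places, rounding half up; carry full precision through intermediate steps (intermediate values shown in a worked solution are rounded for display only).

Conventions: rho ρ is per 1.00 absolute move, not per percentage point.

price = 20.758750
ρ = 45.218470

σ√T = 0.5562·√2.0227 = 0.791037
d₁ = (ln(S/K) + (r+σ²/2)T) / (σ√T) = (ln(63.43/65.74) + (0.0456+0.5562²/2)·2.0227) / 0.791037 = (-0.035771 + 0.405105) / 0.791037 = 0.466899
d₂ = d₁ − σ√T = 0.466899 − 0.791037 = -0.324138
e^{−rT} = 0.911891
N(d₁) = 0.679714,  N(d₂) = 0.372917
Call price V = S·N(d₁) − K·e^{−rT}·N(d₂) = 43.114250 − 22.355500 = 20.758750
ρ = K·T·e^{−rT}·N(d₂) = 45.218470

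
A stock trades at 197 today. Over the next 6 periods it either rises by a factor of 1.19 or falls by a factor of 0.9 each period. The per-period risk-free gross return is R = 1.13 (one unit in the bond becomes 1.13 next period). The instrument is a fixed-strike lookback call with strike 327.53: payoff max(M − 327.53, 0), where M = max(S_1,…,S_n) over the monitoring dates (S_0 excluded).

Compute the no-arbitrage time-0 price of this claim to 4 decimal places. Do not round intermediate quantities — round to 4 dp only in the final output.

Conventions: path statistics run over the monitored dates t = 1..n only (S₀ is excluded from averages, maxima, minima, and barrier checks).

Risk-neutral up-probability p* = (R−d)/(u−d) = (1.13−0.9)/(1.19−0.9) = 0.7931; the claim prices as the p*-weighted sum of path payoffs discounted by R^6.
Enumerate all 2^6 = 64 price paths (U = up ×1.19, D = down ×0.9); each path with k up-moves has probability p*^k·(1−p*)^(6−k).
DDDDDD: M=177.3000, payoff=0.0000, prob=0.000078
UDDDDD: M=234.4300, payoff=0.0000, prob=0.000301
DUDDDD: M=210.9870, payoff=0.0000, prob=0.000301
UUDDDD: M=278.9717, payoff=0.0000, prob=0.001153
DDUDDD: M=189.8883, payoff=0.0000, prob=0.000301
UDUDDD: M=251.0745, payoff=0.0000, prob=0.001153
DUUDDD: M=251.0745, payoff=0.0000, prob=0.001153
UUUDDD: M=331.9763, payoff=4.4463, prob=0.004418
DDDUDD: M=177.3000, payoff=0.0000, prob=0.000301
UDDUDD: M=234.4300, payoff=0.0000, prob=0.001153
DUDUDD: M=225.9671, payoff=0.0000, prob=0.001153
UUDUDD: M=298.7787, payoff=0.0000, prob=0.004418
DDUUDD: M=225.9671, payoff=0.0000, prob=0.001153
UDUUDD: M=298.7787, payoff=0.0000, prob=0.004418
DUUUDD: M=298.7787, payoff=0.0000, prob=0.004418
UUUUDD: M=395.0518, payoff=67.5218, prob=0.016937
DDDDUD: M=177.3000, payoff=0.0000, prob=0.000301
UDDDUD: M=234.4300, payoff=0.0000, prob=0.001153
DUDDUD: M=210.9870, payoff=0.0000, prob=0.001153
UUDDUD: M=278.9717, payoff=0.0000, prob=0.004418
DDUDUD: M=203.3704, payoff=0.0000, prob=0.001153
UDUDUD: M=268.9008, payoff=0.0000, prob=0.004418
DUUDUD: M=268.9008, payoff=0.0000, prob=0.004418
UUUDUD: M=355.5466, payoff=28.0166, prob=0.016937
DDDUUD: M=203.3704, payoff=0.0000, prob=0.001153
UDDUUD: M=268.9008, payoff=0.0000, prob=0.004418
DUDUUD: M=268.9008, payoff=0.0000, prob=0.004418
UUDUUD: M=355.5466, payoff=28.0166, prob=0.016937
DDUUUD: M=268.9008, payoff=0.0000, prob=0.004418
UDUUUD: M=355.5466, payoff=28.0166, prob=0.016937
DUUUUD: M=355.5466, payoff=28.0166, prob=0.016937
UUUUUD: M=470.1117, payoff=142.5817, prob=0.064924
DDDDDU: M=177.3000, payoff=0.0000, prob=0.000301
UDDDDU: M=234.4300, payoff=0.0000, prob=0.001153
DUDDDU: M=210.9870, payoff=0.0000, prob=0.001153
UUDDDU: M=278.9717, payoff=0.0000, prob=0.004418
DDUDDU: M=189.8883, payoff=0.0000, prob=0.001153
UDUDDU: M=251.0745, payoff=0.0000, prob=0.004418
DUUDDU: M=251.0745, payoff=0.0000, prob=0.004418
UUUDDU: M=331.9763, payoff=4.4463, prob=0.016937
DDDUDU: M=183.0333, payoff=0.0000, prob=0.001153
UDDUDU: M=242.0107, payoff=0.0000, prob=0.004418
DUDUDU: M=242.0107, payoff=0.0000, prob=0.004418
UUDUDU: M=319.9920, payoff=0.0000, prob=0.016937
DDUUDU: M=242.0107, payoff=0.0000, prob=0.004418
UDUUDU: M=319.9920, payoff=0.0000, prob=0.016937
DUUUDU: M=319.9920, payoff=0.0000, prob=0.016937
UUUUDU: M=423.1005, payoff=95.5705, prob=0.064924
DDDDUU: M=183.0333, payoff=0.0000, prob=0.001153
UDDDUU: M=242.0107, payoff=0.0000, prob=0.004418
DUDDUU: M=242.0107, payoff=0.0000, prob=0.004418
UUDDUU: M=319.9920, payoff=0.0000, prob=0.016937
DDUDUU: M=242.0107, payoff=0.0000, prob=0.004418
UDUDUU: M=319.9920, payoff=0.0000, prob=0.016937
DUUDUU: M=319.9920, payoff=0.0000, prob=0.016937
UUUDUU: M=423.1005, payoff=95.5705, prob=0.064924
DDDUUU: M=242.0107, payoff=0.0000, prob=0.004418
UDDUUU: M=319.9920, payoff=0.0000, prob=0.016937
DUDUUU: M=319.9920, payoff=0.0000, prob=0.016937
UUDUUU: M=423.1005, payoff=95.5705, prob=0.064924
DDUUUU: M=319.9920, payoff=0.0000, prob=0.016937
UDUUUU: M=423.1005, payoff=95.5705, prob=0.064924
DUUUUU: M=423.1005, payoff=95.5705, prob=0.064924
UUUUUU: M=559.4329, payoff=231.9029, prob=0.248874
Price = Σ prob·payoff / R^6 = 101.131905 / 2.081952 = 48.5755

price = 48.5755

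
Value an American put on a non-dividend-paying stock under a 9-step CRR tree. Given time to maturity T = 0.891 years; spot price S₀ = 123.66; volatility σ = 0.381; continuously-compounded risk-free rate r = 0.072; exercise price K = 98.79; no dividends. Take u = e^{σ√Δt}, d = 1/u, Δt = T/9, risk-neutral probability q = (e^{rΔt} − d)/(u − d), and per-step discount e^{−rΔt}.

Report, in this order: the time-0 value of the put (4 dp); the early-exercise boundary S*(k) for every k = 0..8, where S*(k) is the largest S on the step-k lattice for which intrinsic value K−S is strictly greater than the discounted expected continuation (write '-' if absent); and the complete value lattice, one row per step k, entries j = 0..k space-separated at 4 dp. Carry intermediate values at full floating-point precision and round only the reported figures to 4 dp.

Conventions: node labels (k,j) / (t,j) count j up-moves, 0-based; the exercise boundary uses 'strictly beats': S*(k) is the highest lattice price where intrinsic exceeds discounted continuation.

Δt=0.09900  u=1.12736  d=0.88703  q=0.49983  discount=0.99290
step 9 (expiry): payoffs max(K−S,0) = 56.7498 45.3594 30.8828 12.4840 0.0000 0.0000 0.0000 0.0000 0.0000 0.0000
step 8: (k=8,j=0): S=47.3944, K−S=51.3956, hold=50.6939 ⇒ V=51.3956 exercise | (k=8,j=1): S=60.2356, K−S=38.5544, hold=37.8528 ⇒ V=38.5544 exercise | (k=8,j=2): S=76.5558, K−S=22.2342, hold=21.5325 ⇒ V=22.2342 exercise | (k=8,j=3): S=97.2980, K−S=1.4920, hold=6.1998 ⇒ V=6.1998 continue | (k=8,j=4): S=123.6600, K−S=0.0000, hold=0.0000 ⇒ V=0.0000 continue | (k=8,j=5): S=157.1646, K−S=0.0000, hold=0.0000 ⇒ V=0.0000 continue | (k=8,j=6): S=199.7469, K−S=0.0000, hold=0.0000 ⇒ V=0.0000 continue | (k=8,j=7): S=253.8666, K−S=0.0000, hold=0.0000 ⇒ V=0.0000 continue | (k=8,j=8): S=322.6495, K−S=0.0000, hold=0.0000 ⇒ V=0.0000 continue  boundary S*=76.5558
step 7: (k=7,j=0): S=53.4306, K−S=45.3594, hold=44.6577 ⇒ V=45.3594 exercise | (k=7,j=1): S=67.9072, K−S=30.8828, hold=30.1812 ⇒ V=30.8828 exercise | (k=7,j=2): S=86.3060, K−S=12.4840, hold=14.1187 ⇒ V=14.1187 continue | (k=7,j=3): S=109.6899, K−S=0.0000, hold=3.0789 ⇒ V=3.0789 continue | (k=7,j=4): S=139.4094, K−S=0.0000, hold=0.0000 ⇒ V=0.0000 continue | (k=7,j=5): S=177.1811, K−S=0.0000, hold=0.0000 ⇒ V=0.0000 continue | (k=7,j=6): S=225.1868, K−S=0.0000, hold=0.0000 ⇒ V=0.0000 continue | (k=7,j=7): S=286.1991, K−S=0.0000, hold=0.0000 ⇒ V=0.0000 continue  boundary S*=67.9072
step 6: (k=6,j=0): S=60.2356, K−S=38.5544, hold=37.8528 ⇒ V=38.5544 exercise | (k=6,j=1): S=76.5558, K−S=22.2342, hold=22.3437 ⇒ V=22.3437 continue | (k=6,j=2): S=97.2980, K−S=1.4920, hold=8.5396 ⇒ V=8.5396 continue | (k=6,j=3): S=123.6600, K−S=0.0000, hold=1.5290 ⇒ V=1.5290 continue | (k=6,j=4): S=157.1646, K−S=0.0000, hold=0.0000 ⇒ V=0.0000 continue | (k=6,j=5): S=199.7469, K−S=0.0000, hold=0.0000 ⇒ V=0.0000 continue | (k=6,j=6): S=253.8666, K−S=0.0000, hold=0.0000 ⇒ V=0.0000 continue  boundary S*=60.2356
step 5: (k=5,j=0): S=67.9072, K−S=30.8828, hold=30.2355 ⇒ V=30.8828 exercise | (k=5,j=1): S=86.3060, K−S=12.4840, hold=15.3343 ⇒ V=15.3343 continue | (k=5,j=2): S=109.6899, K−S=0.0000, hold=4.9997 ⇒ V=4.9997 continue | (k=5,j=3): S=139.4094, K−S=0.0000, hold=0.7593 ⇒ V=0.7593 continue | (k=5,j=4): S=177.1811, K−S=0.0000, hold=0.0000 ⇒ V=0.0000 continue | (k=5,j=5): S=225.1868, K−S=0.0000, hold=0.0000 ⇒ V=0.0000 continue  boundary S*=67.9072
step 4: (k=4,j=0): S=76.5558, K−S=22.2342, hold=22.9470 ⇒ V=22.9470 continue | (k=4,j=1): S=97.2980, K−S=1.4920, hold=10.0965 ⇒ V=10.0965 continue | (k=4,j=2): S=123.6600, K−S=0.0000, hold=2.8598 ⇒ V=2.8598 continue | (k=4,j=3): S=157.1646, K−S=0.0000, hold=0.3771 ⇒ V=0.3771 continue | (k=4,j=4): S=199.7469, K−S=0.0000, hold=0.0000 ⇒ V=0.0000 continue  boundary S*=-
step 3: (k=3,j=0): S=86.3060, K−S=12.4840, hold=16.4066 ⇒ V=16.4066 continue | (k=3,j=1): S=109.6899, K−S=0.0000, hold=6.4334 ⇒ V=6.4334 continue | (k=3,j=2): S=139.4094, K−S=0.0000, hold=1.6074 ⇒ V=1.6074 continue | (k=3,j=3): S=177.1811, K−S=0.0000, hold=0.1873 ⇒ V=0.1873 continue  boundary S*=-
step 2: (k=2,j=0): S=97.2980, K−S=1.4920, hold=11.3405 ⇒ V=11.3405 continue | (k=2,j=1): S=123.6600, K−S=0.0000, hold=3.9926 ⇒ V=3.9926 continue | (k=2,j=2): S=157.1646, K−S=0.0000, hold=0.8912 ⇒ V=0.8912 continue  boundary S*=-
step 1: (k=1,j=0): S=109.6899, K−S=0.0000, hold=7.6134 ⇒ V=7.6134 continue | (k=1,j=1): S=139.4094, K−S=0.0000, hold=2.4251 ⇒ V=2.4251 continue  boundary S*=-
step 0: (k=0,j=0): S=123.6600, K−S=0.0000, hold=4.9844 ⇒ V=4.9844 continue  boundary S*=-

price = 4.9844
boundary = - - - - - 67.9072 60.2356 67.9072 76.5558
tree:
4.9844
7.6134 2.4251
11.3405 3.9926 0.8912
16.4066 6.4334 1.6074 0.1873
22.9470 10.0965 2.8598 0.3771 0.0000
30.8828 15.3343 4.9997 0.7593 0.0000 0.0000
38.5544 22.3437 8.5396 1.5290 0.0000 0.0000 0.0000
45.3594 30.8828 14.1187 3.0789 0.0000 0.0000 0.0000 0.0000
51.3956 38.5544 22.2342 6.1998 0.0000 0.0000 0.0000 0.0000 0.0000
56.7498 45.3594 30.8828 12.4840 0.0000 0.0000 0.0000 0.0000 0.0000 0.0000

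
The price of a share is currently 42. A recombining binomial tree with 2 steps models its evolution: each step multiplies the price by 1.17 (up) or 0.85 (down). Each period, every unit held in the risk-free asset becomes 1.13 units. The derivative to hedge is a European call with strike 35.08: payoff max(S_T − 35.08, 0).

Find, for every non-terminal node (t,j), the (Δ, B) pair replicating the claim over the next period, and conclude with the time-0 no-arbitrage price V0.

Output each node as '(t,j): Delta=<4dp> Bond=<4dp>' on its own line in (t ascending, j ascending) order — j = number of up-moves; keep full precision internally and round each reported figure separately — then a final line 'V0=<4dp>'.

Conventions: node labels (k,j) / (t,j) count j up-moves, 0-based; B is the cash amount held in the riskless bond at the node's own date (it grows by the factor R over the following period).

(0,0): Delta=0.9610 Bond=-25.7780
(1,0): Delta=0.5855 Bond=-15.7236
(1,1): Delta=1.0000 Bond=-31.0442
V0=14.5852

Risk-neutral probability p* = (R−d)/(u−d) = (1.13−0.85)/(1.17−0.85) = 0.8750.
Payoffs at expiry: V(2,0)=0.0000, V(2,1)=6.6890, V(2,2)=22.4138
  t=1,j=0: stock 35.7000 → up 41.7690 (V=6.6890), down 30.3450 (V=0.0000). Price 5.1795; hedge Δ=0.5855, bond B=-15.7236.
  t=1,j=1: stock 49.1400 → up 57.4938 (V=22.4138), down 41.7690 (V=6.6890). Price 18.0958; hedge Δ=1.0000, bond B=-31.0442.
  t=0,j=0: stock 42.0000 → up 49.1400 (V=18.0958), down 35.7000 (V=5.1795). Price 14.5852; hedge Δ=0.9610, bond B=-25.7780.
Sanity check at the root: Δ(0,0)·S0 + B(0,0) reproduces V0 = 14.5852.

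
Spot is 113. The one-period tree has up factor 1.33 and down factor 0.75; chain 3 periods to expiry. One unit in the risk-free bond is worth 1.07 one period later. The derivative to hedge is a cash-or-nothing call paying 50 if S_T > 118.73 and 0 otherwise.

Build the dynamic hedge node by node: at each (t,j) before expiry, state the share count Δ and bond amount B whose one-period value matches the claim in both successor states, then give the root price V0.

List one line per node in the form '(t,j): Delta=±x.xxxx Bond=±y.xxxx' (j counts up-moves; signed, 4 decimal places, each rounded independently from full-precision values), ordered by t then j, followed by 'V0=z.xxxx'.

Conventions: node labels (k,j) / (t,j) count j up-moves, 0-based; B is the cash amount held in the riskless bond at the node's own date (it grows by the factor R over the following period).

Arbitrage-free pricing uses the up-move probability p* = (R−d)/(u−d) = 0.5517, discounting each step at R = 1.07.
At maturity the claim pays: V(3,0)=0.0000, V(3,1)=0.0000, V(3,2)=50.0000, V(3,3)=50.0000
Node (2,0) S=63.5625: V=(p*·0.0000+(1−p*)·0.0000)/1.07=0.0000; Δ=(0.0000−0.0000)/(84.5381−47.6719)=0.0000; B=V−Δ·S=0.0000
Node (2,1) S=112.7175: V=(p*·50.0000+(1−p*)·0.0000)/1.07=25.7815; Δ=(50.0000−0.0000)/(149.9143−84.5381)=0.7648; B=V−Δ·S=-60.4254
Node (2,2) S=199.8857: V=(p*·50.0000+(1−p*)·50.0000)/1.07=46.7290; Δ=(50.0000−50.0000)/(265.8480−149.9143)=0.0000; B=V−Δ·S=46.7290
Node (1,0) S=84.7500: V=(p*·25.7815+(1−p*)·0.0000)/1.07=13.2937; Δ=(25.7815−0.0000)/(112.7175−63.5625)=0.5245; B=V−Δ·S=-31.1571
Node (1,1) S=150.2900: V=(p*·46.7290+(1−p*)·25.7815)/1.07=34.8960; Δ=(46.7290−25.7815)/(199.8857−112.7175)=0.2403; B=V−Δ·S=-1.2203
Node (0,0) S=113.0000: V=(p*·34.8960+(1−p*)·13.2937)/1.07=23.5628; Δ=(34.8960−13.2937)/(150.2900−84.7500)=0.3296; B=V−Δ·S=-13.6825
Sanity check at the root: Δ(0,0)·S0 + B(0,0) reproduces V0 = 23.5628.

(0,0): Delta=0.3296 Bond=-13.6825
(1,0): Delta=0.5245 Bond=-31.1571
(1,1): Delta=0.2403 Bond=-1.2203
(2,0): Delta=0.0000 Bond=0.0000
(2,1): Delta=0.7648 Bond=-60.4254
(2,2): Delta=0.0000 Bond=46.7290
V0=23.5628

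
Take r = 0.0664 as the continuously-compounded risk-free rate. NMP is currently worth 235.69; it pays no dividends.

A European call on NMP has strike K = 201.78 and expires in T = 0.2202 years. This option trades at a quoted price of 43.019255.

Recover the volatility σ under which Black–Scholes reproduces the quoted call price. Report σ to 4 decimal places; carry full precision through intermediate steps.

sigma = 0.4753

At σ = 0.4753 the Black–Scholes value reproduces the quote:
σ√T = 0.4753·√0.2202 = 0.223037
d₁ = (ln(S/K) + (r+σ²/2)T) / (σ√T) = (ln(235.69/201.78) + (0.0664+0.4753²/2)·0.2202) / 0.223037 = (0.155339 + 0.039494) / 0.223037 = 0.873548
d₂ = d₁ − σ√T = 0.873548 − 0.223037 = 0.650511
e^{−rT} = 0.985485
N(d₁) = 0.808818,  N(d₂) = 0.742319
V = S·N(d₁) − K·e^{−rT}·N(d₂) = 190.630273 − 147.611017 = 43.019255 (the observed quote) — the price is monotone increasing in volatility, hence this σ is the only solution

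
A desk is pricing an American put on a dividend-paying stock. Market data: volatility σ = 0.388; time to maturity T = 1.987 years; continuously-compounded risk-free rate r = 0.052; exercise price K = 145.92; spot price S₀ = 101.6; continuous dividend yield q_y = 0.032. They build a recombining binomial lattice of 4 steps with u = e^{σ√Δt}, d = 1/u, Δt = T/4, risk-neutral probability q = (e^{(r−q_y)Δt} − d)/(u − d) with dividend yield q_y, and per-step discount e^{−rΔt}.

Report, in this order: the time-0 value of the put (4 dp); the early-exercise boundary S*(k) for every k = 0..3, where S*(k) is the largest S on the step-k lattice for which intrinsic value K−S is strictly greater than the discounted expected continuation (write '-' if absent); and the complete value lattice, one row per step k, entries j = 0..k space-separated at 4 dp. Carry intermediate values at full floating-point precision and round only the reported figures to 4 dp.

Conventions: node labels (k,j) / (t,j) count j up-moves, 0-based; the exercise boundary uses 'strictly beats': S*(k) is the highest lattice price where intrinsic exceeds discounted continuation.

Δt=0.49675  u=1.31451  d=0.76074  q=0.45009  discount=0.97450
step 4 (expiry): payoffs max(K−S,0) = 111.8919 87.1216 44.3200 0.0000 0.0000
step 3: (k=3,j=0): S=44.7303, K−S=101.1897, hold=98.1741 ⇒ V=101.1897 exercise | (k=3,j=1): S=77.2911, K−S=68.6289, hold=66.1268 ⇒ V=68.6289 exercise | (k=3,j=2): S=133.5543, K−S=12.3657, hold=23.7507 ⇒ V=23.7507 continue | (k=3,j=3): S=230.7734, K−S=0.0000, hold=0.0000 ⇒ V=0.0000 continue  boundary S*=77.2911
step 2: (k=2,j=0): S=58.7984, K−S=87.1216, hold=84.3279 ⇒ V=87.1216 exercise | (k=2,j=1): S=101.6000, K−S=44.3200, hold=47.1948 ⇒ V=47.1948 continue | (k=2,j=2): S=175.5585, K−S=0.0000, hold=12.7277 ⇒ V=12.7277 continue  boundary S*=58.7984
step 1: (k=1,j=0): S=77.2911, K−S=68.6289, hold=67.3877 ⇒ V=68.6289 exercise | (k=1,j=1): S=133.5543, K−S=12.3657, hold=30.8737 ⇒ V=30.8737 continue  boundary S*=77.2911
step 0: (k=0,j=0): S=101.6000, K−S=44.3200, hold=50.3191 ⇒ V=50.3191 continue  boundary S*=-

price = 50.3191
boundary = - 77.2911 58.7984 77.2911
tree:
50.3191
68.6289 30.8737
87.1216 47.1948 12.7277
101.1897 68.6289 23.7507 0.0000
111.8919 87.1216 44.3200 0.0000 0.0000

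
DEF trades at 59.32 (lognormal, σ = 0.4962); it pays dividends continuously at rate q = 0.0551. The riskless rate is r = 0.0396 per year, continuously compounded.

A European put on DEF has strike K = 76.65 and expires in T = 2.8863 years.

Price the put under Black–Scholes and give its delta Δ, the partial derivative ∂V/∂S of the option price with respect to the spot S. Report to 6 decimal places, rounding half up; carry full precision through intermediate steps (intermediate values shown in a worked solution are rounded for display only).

σ√T = 0.4962·√2.8863 = 0.843000
d₁ = (ln(S/K) + (r−q+σ²/2)T) / (σ√T) = (ln(59.32/76.65) + (0.0396−0.0551+0.4962²/2)·2.8863) / 0.843000 = (-0.256303 + 0.310587) / 0.843000 = 0.064393
d₂ = d₁ − σ√T = 0.064393 − 0.843000 = -0.778606
e^{−rT} = 0.891993
e^{−qT} = 0.852966
N(−d₁) = 0.474328,  N(−d₂) = 0.781894
Put price V = K·e^{−rT}·N(−d₂) − S·e^{−qT}·N(−d₁) = 53.459069 − 24.000057 = 29.459012
Δ = −e^{−qT}·N(−d₁) = -0.404586

price = 29.459012
Δ = -0.404586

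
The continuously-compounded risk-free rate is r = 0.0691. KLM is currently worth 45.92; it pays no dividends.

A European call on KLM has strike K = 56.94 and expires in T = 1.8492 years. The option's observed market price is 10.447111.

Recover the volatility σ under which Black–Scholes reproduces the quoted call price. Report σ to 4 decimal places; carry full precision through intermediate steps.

At σ = 0.4862 the Black–Scholes value reproduces the quote:
σ√T = 0.4862·√1.8492 = 0.661160
d₁ = (ln(S/K) + (r+σ²/2)T) / (σ√T) = (ln(45.92/56.94) + (0.0691+0.4862²/2)·1.8492) / 0.661160 = (-0.215097 + 0.346346) / 0.661160 = 0.198513
d₂ = d₁ − σ√T = 0.198513 − 0.661160 = -0.462647
e^{−rT} = 0.880047
N(d₁) = 0.578678,  N(d₂) = 0.321809
V = S·N(d₁) − K·e^{−rT}·N(d₂) = 26.572901 − 16.125790 = 10.447111 (the observed quote) — the price is monotone increasing in volatility, hence this σ is the only solution

sigma = 0.4862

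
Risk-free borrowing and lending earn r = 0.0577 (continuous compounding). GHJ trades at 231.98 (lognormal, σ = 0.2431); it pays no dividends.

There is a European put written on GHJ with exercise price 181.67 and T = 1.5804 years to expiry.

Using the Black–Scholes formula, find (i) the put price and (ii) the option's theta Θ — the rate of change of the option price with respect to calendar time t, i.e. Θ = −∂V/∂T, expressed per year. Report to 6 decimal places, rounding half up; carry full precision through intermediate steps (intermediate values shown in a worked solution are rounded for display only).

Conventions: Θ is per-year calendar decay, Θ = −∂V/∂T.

price = 4.095753
Θ = -2.443352

σ√T = 0.2431·√1.5804 = 0.305611
d₁ = (ln(S/K) + (r+σ²/2)T) / (σ√T) = (ln(231.98/181.67) + (0.0577+0.2431²/2)·1.5804) / 0.305611 = (0.244459 + 0.137888) / 0.305611 = 1.251093
d₂ = d₁ − σ√T = 1.251093 − 0.305611 = 0.945482
e^{−rT} = 0.912845
N(−d₁) = 0.105450,  N(−d₂) = 0.172206
Put price V = K·e^{−rT}·N(−d₂) − S·N(−d₁) = 28.558110 − 24.462357 = 4.095753
φ(d₁) = (1/√(2π))·e^{−d₁²/2} = 0.182400
Θ = −S·φ(d₁)·σ/(2√T) + r·K·e^{−rT}·N(−d₂) = −4.091155 + 1.647803 = -2.443352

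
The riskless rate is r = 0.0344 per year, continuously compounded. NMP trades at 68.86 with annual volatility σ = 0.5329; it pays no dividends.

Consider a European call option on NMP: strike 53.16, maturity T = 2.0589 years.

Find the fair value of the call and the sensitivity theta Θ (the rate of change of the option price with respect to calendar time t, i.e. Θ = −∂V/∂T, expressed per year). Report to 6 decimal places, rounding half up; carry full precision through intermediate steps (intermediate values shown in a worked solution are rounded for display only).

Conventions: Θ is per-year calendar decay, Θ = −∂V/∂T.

σ√T = 0.5329·√2.0589 = 0.764651
d₁ = (ln(S/K) + (r+σ²/2)T) / (σ√T) = (ln(68.86/53.16) + (0.0344+0.5329²/2)·2.0589) / 0.764651 = (0.258769 + 0.363172) / 0.764651 = 0.813366
d₂ = d₁ − σ√T = 0.813366 − 0.764651 = 0.048715
e^{−rT} = 0.931624
N(d₁) = 0.791996,  N(d₂) = 0.519427
Call price V = S·N(d₁) − K·e^{−rT}·N(d₂) = 54.536832 − 25.724668 = 28.812163
φ(d₁) = (1/√(2π))·e^{−d₁²/2} = 0.286585
Θ = −S·φ(d₁)·σ/(2√T) − r·K·e^{−rT}·N(d₂) = −3.664531 − 0.884929 = -4.549460

price = 28.812163
Θ = -4.549460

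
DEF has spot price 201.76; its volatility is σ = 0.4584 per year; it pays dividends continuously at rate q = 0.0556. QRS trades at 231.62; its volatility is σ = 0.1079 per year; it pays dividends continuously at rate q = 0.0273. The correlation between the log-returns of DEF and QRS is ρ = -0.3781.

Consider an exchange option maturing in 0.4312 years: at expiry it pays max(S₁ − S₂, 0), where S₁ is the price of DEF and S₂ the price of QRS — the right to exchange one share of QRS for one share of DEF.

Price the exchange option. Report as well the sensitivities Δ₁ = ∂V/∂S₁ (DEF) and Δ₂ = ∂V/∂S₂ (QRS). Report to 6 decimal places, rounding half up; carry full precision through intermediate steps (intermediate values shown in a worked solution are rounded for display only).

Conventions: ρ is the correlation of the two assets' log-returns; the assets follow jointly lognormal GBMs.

exchange price = 15.077913
Δ1 = 0.379677
Δ2 = -0.265632

σ_eff = √(σ₁² + σ₂² − 2ρσ₁σ₂) = √(0.4584² + 0.1079² − 2·-0.3781·0.4584·0.1079) = 0.509093
d₁ = (ln(S₁/S₂) + (q₂ − q₁ + σ_eff²/2)T) / (σ_eff√T) = (ln(201.76/231.62) + (0.0273 − 0.0556 + 0.129588)·0.4312) / 0.334300 = -0.282213
d₂ = d₁ − σ_eff√T = -0.282213 − 0.334300 = -0.616513
N(d₁) = 0.388890,  N(d₂) = 0.268778
V = S₁·e^{−q₁T}·N(d₁) − S₂·e^{−q₂T}·N(d₂) = 76.603701 − 61.525787 = 15.077913
Key observation: the rate r is irrelevant here: denominating values in QRS turns the exchange into a ratio option on S₁/S₂, and discounting at r drops out.
Δ₁ = e^{−q₁T}·N(d₁) = 0.379677;  Δ₂ = −e^{−q₂T}·N(d₂) = -0.265632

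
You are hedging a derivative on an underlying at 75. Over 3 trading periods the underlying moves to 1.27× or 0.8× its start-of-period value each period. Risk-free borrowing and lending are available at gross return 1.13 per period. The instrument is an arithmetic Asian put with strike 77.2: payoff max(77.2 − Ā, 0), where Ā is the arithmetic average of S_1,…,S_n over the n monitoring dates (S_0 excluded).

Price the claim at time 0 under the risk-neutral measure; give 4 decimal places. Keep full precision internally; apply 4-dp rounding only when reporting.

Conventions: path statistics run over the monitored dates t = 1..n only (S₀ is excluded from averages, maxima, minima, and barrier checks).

Risk-neutral up-probability p* = (R−d)/(u−d) = (1.13−0.8)/(1.27−0.8) = 0.7021; the claim prices as the p*-weighted sum of path payoffs discounted by R^3.
Enumerate all 2^3 = 8 price paths (U = up ×1.27, D = down ×0.8); each path with k up-moves has probability p*^k·(1−p*)^(3−k).
DDD: Ā=48.8000, payoff=28.4000, prob=0.026430
UDD: Ā=77.4700, payoff=0.0000, prob=0.062298
DUD: Ā=65.7200, payoff=11.4800, prob=0.062298
UUD: Ā=104.3305, payoff=0.0000, prob=0.146846
DDU: Ā=56.3200, payoff=20.8800, prob=0.062298
UDU: Ā=89.4080, payoff=0.0000, prob=0.146846
DUU: Ā=77.6580, payoff=0.0000, prob=0.146846
UUU: Ā=123.2821, payoff=0.0000, prob=0.346137
Price = Σ prob·payoff / R^3 = 2.766575 / 1.442897 = 1.9174

price = 1.9174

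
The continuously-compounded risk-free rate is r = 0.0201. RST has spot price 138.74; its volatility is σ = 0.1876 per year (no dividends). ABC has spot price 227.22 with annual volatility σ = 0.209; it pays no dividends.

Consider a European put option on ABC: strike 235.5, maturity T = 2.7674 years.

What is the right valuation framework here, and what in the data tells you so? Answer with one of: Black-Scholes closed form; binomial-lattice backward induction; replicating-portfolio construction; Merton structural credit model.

Key observation: the strike-235.5 put on ABC is European-exercise on a continuously-modelled lognormal underlying, so its value is a single closed-form evaluation.

framework: Black-Scholes closed form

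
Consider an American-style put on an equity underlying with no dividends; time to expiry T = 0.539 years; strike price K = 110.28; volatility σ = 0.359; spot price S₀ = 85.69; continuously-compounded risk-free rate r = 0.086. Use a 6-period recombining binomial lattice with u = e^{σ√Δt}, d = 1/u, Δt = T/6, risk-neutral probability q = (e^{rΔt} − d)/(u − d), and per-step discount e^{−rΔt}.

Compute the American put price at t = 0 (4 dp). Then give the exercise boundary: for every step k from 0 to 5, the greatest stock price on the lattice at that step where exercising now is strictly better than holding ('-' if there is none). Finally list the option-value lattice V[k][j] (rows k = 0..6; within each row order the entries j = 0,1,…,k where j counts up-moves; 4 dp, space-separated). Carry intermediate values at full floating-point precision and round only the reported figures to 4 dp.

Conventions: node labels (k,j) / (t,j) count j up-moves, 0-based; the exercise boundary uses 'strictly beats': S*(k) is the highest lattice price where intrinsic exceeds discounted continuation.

price = 24.8721
boundary = - 76.9485 85.6900 76.9485 85.6900 95.4246
tree:
24.8721
33.3315 17.0939
41.1813 24.5900 10.1260
48.2303 33.3315 16.1333 4.4877
54.5602 41.1813 24.5900 8.2245 0.9527
60.2444 48.2303 33.3315 14.8554 1.9558 0.0000
65.3487 54.5602 41.1813 24.5900 4.0149 0.0000 0.0000

params: Δt=0.08983 u=1.11360 d=0.89799 q=0.50910 e^(-rΔt)=0.99230
t_6 payoffs: 65.3487 54.5602 41.1813 24.5900 4.0149 0.0000 0.0000
t_5: node(5,0) S=50.0356 payoff=60.2444 vs cont=59.3957 → 60.2444 [stop]  node(5,1) S=62.0497 payoff=48.2303 vs cont=47.3816 → 48.2303 [stop]  node(5,2) S=76.9485 payoff=33.3315 vs cont=32.4828 → 33.3315 [stop]  node(5,3) S=95.4246 payoff=14.8554 vs cont=14.0067 → 14.8554 [stop]  node(5,4) S=118.3370 payoff=0.0000 vs cont=1.9558 → 1.9558 [wait]  node(5,5) S=146.7510 payoff=0.0000 vs cont=0.0000 → 0.0000 [wait]  ⇒ S*(5)=95.4246
t_4: node(4,0) S=55.7198 payoff=54.5602 vs cont=53.7115 → 54.5602 [stop]  node(4,1) S=69.0987 payoff=41.1813 vs cont=40.3326 → 41.1813 [stop]  node(4,2) S=85.6900 payoff=24.5900 vs cont=23.7413 → 24.5900 [stop]  node(4,3) S=106.2651 payoff=4.0149 vs cont=8.2245 → 8.2245 [wait]  node(4,4) S=131.7804 payoff=0.0000 vs cont=0.9527 → 0.9527 [wait]  ⇒ S*(4)=85.6900
t_3: node(3,0) S=62.0497 payoff=48.2303 vs cont=47.3816 → 48.2303 [stop]  node(3,1) S=76.9485 payoff=33.3315 vs cont=32.4828 → 33.3315 [stop]  node(3,2) S=95.4246 payoff=14.8554 vs cont=16.1333 → 16.1333 [wait]  node(3,3) S=118.3370 payoff=0.0000 vs cont=4.4877 → 4.4877 [wait]  ⇒ S*(3)=76.9485
t_2: node(2,0) S=69.0987 payoff=41.1813 vs cont=40.3326 → 41.1813 [stop]  node(2,1) S=85.6900 payoff=24.5900 vs cont=24.3868 → 24.5900 [stop]  node(2,2) S=106.2651 payoff=4.0149 vs cont=10.1260 → 10.1260 [wait]  ⇒ S*(2)=85.6900
t_1: node(1,0) S=76.9485 payoff=33.3315 vs cont=32.4828 → 33.3315 [stop]  node(1,1) S=95.4246 payoff=14.8554 vs cont=17.0939 → 17.0939 [wait]  ⇒ S*(1)=76.9485
t_0: node(0,0) S=85.6900 payoff=24.5900 vs cont=24.8721 → 24.8721 [wait]  ⇒ S*(0)=-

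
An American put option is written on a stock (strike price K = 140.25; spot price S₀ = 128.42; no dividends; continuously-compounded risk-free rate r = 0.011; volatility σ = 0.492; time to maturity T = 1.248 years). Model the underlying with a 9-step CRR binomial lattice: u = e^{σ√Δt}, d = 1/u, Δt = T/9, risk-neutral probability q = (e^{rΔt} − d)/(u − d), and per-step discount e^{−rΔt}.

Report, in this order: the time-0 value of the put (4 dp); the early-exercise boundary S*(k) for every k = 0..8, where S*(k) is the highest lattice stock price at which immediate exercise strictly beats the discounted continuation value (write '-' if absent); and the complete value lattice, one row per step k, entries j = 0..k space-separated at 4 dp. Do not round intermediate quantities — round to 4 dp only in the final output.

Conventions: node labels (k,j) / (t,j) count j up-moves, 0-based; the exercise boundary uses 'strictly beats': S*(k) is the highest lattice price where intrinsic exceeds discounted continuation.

params: Δt=0.13867 u=1.20107 d=0.83259 q=0.45847 e^(-rΔt)=0.99848
t_9 payoffs: 115.5597 104.6327 88.8698 66.1309 33.3285 0.0000 0.0000 0.0000 0.0000 0.0000
t_8: node(8,0) S=29.6547 payoff=110.5953 vs cont=110.3816 → 110.5953 [stop]  node(8,1) S=42.7787 payoff=97.4713 vs cont=97.2575 → 97.4713 [stop]  node(8,2) S=61.7110 payoff=78.5390 vs cont=78.3252 → 78.5390 [stop]  node(8,3) S=89.0221 payoff=51.2279 vs cont=51.0142 → 51.2279 [stop]  node(8,4) S=128.4200 payoff=11.8300 vs cont=18.0209 → 18.0209 [wait]  node(8,5) S=185.2540 payoff=0.0000 vs cont=0.0000 → 0.0000 [wait]  node(8,6) S=267.2406 payoff=0.0000 vs cont=0.0000 → 0.0000 [wait]  node(8,7) S=385.5115 payoff=0.0000 vs cont=0.0000 → 0.0000 [wait]  node(8,8) S=556.1248 payoff=0.0000 vs cont=0.0000 → 0.0000 [wait]  ⇒ S*(8)=89.0221
t_7: node(7,0) S=35.6173 payoff=104.6327 vs cont=104.4190 → 104.6327 [stop]  node(7,1) S=51.3802 payoff=88.8698 vs cont=88.6561 → 88.8698 [stop]  node(7,2) S=74.1191 payoff=66.1309 vs cont=65.9171 → 66.1309 [stop]  node(7,3) S=106.9215 payoff=33.3285 vs cont=35.9487 → 35.9487 [wait]  node(7,4) S=154.2411 payoff=0.0000 vs cont=9.7440 → 9.7440 [wait]  node(7,5) S=222.5026 payoff=0.0000 vs cont=0.0000 → 0.0000 [wait]  node(7,6) S=320.9741 payoff=0.0000 vs cont=0.0000 → 0.0000 [wait]  node(7,7) S=463.0254 payoff=0.0000 vs cont=0.0000 → 0.0000 [wait]  ⇒ S*(7)=74.1191
t_6: node(6,0) S=42.7787 payoff=97.4713 vs cont=97.2575 → 97.4713 [stop]  node(6,1) S=61.7110 payoff=78.5390 vs cont=78.3252 → 78.5390 [stop]  node(6,2) S=89.0221 payoff=51.2279 vs cont=52.2136 → 52.2136 [wait]  node(6,3) S=128.4200 payoff=11.8300 vs cont=23.8982 → 23.8982 [wait]  node(6,4) S=185.2540 payoff=0.0000 vs cont=5.2687 → 5.2687 [wait]  node(6,5) S=267.2406 payoff=0.0000 vs cont=0.0000 → 0.0000 [wait]  node(6,6) S=385.5115 payoff=0.0000 vs cont=0.0000 → 0.0000 [wait]  ⇒ S*(6)=61.7110
t_5: node(5,0) S=51.3802 payoff=88.8698 vs cont=88.6561 → 88.8698 [stop]  node(5,1) S=74.1191 payoff=66.1309 vs cont=66.3683 → 66.3683 [wait]  node(5,2) S=106.9215 payoff=33.3285 vs cont=39.1721 → 39.1721 [wait]  node(5,3) S=154.2411 payoff=0.0000 vs cont=15.3338 → 15.3338 [wait]  node(5,4) S=222.5026 payoff=0.0000 vs cont=2.8488 → 2.8488 [wait]  node(5,5) S=320.9741 payoff=0.0000 vs cont=0.0000 → 0.0000 [wait]  ⇒ S*(5)=51.3802
t_4: node(4,0) S=61.7110 payoff=78.5390 vs cont=78.4339 → 78.5390 [stop]  node(4,1) S=89.0221 payoff=51.2279 vs cont=53.8176 → 53.8176 [wait]  node(4,2) S=128.4200 payoff=11.8300 vs cont=28.2000 → 28.2000 [wait]  node(4,3) S=185.2540 payoff=0.0000 vs cont=9.5952 → 9.5952 [wait]  node(4,4) S=267.2406 payoff=0.0000 vs cont=1.5404 → 1.5404 [wait]  ⇒ S*(4)=61.7110
t_3: node(3,0) S=74.1191 payoff=66.1309 vs cont=67.1026 → 67.1026 [wait]  node(3,1) S=106.9215 payoff=33.3285 vs cont=42.0086 → 42.0086 [wait]  node(3,2) S=154.2411 payoff=0.0000 vs cont=19.6403 → 19.6403 [wait]  node(3,3) S=222.5026 payoff=0.0000 vs cont=5.8933 → 5.8933 [wait]  ⇒ S*(3)=-
t_2: node(2,0) S=89.0221 payoff=51.2279 vs cont=55.5131 → 55.5131 [wait]  node(2,1) S=128.4200 payoff=11.8300 vs cont=31.7051 → 31.7051 [wait]  node(2,2) S=185.2540 payoff=0.0000 vs cont=13.3174 → 13.3174 [wait]  ⇒ S*(2)=-
t_1: node(1,0) S=106.9215 payoff=33.3285 vs cont=44.5299 → 44.5299 [wait]  node(1,1) S=154.2411 payoff=0.0000 vs cont=23.2394 → 23.2394 [wait]  ⇒ S*(1)=-
t_0: node(0,0) S=128.4200 payoff=11.8300 vs cont=34.7159 → 34.7159 [wait]  ⇒ S*(0)=-

price = 34.7159
boundary = - - - - 61.7110 51.3802 61.7110 74.1191 89.0221
tree:
34.7159
44.5299 23.2394
55.5131 31.7051 13.3174
67.1026 42.0086 19.6403 5.8933
78.5390 53.8176 28.2000 9.5952 1.5404
88.8698 66.3683 39.1721 15.3338 2.8488 0.0000
97.4713 78.5390 52.2136 23.8982 5.2687 0.0000 0.0000
104.6327 88.8698 66.1309 35.9487 9.7440 0.0000 0.0000 0.0000
110.5953 97.4713 78.5390 51.2279 18.0209 0.0000 0.0000 0.0000 0.0000
115.5597 104.6327 88.8698 66.1309 33.3285 0.0000 0.0000 0.0000 0.0000 0.0000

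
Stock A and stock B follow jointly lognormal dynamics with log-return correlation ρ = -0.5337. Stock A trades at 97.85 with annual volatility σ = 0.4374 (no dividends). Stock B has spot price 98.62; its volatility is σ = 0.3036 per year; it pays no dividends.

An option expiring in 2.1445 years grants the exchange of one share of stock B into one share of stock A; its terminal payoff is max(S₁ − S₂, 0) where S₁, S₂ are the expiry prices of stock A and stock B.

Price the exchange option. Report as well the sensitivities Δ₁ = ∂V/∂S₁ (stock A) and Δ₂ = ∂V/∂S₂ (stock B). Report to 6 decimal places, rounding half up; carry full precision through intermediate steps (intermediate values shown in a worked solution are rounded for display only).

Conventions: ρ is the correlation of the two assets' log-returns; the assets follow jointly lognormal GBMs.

exchange price = 35.665849
Δ1 = 0.680560
Δ2 = -0.313597

σ_eff = √(σ₁² + σ₂² − 2ρσ₁σ₂) = √(0.4374² + 0.3036² − 2·-0.5337·0.4374·0.3036) = 0.652102
d₁ = (ln(S₁/S₂) + (q₂ − q₁ + σ_eff²/2)T) / (σ_eff√T) = (ln(97.85/98.62) + (0.0 − 0.0 + 0.212618)·2.1445) / 0.954945 = 0.469264
d₂ = d₁ − σ_eff√T = 0.469264 − 0.954945 = -0.485681
N(d₁) = 0.680560,  N(d₂) = 0.313597
V = S₁·e^{−q₁T}·N(d₁) − S₂·e^{−q₂T}·N(d₂) = 66.592762 − 30.926913 = 35.665849
Key observation: pricing in stock B-units makes this a unit-strike call on the ratio S₁/S₂ — the risk-free rate cancels and cannot affect the value.
Δ₁ = e^{−q₁T}·N(d₁) = 0.680560;  Δ₂ = −e^{−q₂T}·N(d₂) = -0.313597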